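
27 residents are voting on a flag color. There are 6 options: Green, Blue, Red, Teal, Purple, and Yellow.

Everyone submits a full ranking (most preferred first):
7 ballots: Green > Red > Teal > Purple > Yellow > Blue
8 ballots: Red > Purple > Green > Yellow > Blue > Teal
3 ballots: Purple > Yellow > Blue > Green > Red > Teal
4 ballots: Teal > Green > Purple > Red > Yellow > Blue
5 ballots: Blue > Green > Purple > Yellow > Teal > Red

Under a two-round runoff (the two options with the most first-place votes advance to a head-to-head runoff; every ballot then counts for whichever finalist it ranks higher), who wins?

Green

Round 1 first-place votes: Green 7, Blue 5, Red 8, Teal 4, Purple 3, Yellow 0. Red and Green advance.
Runoff: Red is ranked above Green on 8 ballots, Green above Red on 19.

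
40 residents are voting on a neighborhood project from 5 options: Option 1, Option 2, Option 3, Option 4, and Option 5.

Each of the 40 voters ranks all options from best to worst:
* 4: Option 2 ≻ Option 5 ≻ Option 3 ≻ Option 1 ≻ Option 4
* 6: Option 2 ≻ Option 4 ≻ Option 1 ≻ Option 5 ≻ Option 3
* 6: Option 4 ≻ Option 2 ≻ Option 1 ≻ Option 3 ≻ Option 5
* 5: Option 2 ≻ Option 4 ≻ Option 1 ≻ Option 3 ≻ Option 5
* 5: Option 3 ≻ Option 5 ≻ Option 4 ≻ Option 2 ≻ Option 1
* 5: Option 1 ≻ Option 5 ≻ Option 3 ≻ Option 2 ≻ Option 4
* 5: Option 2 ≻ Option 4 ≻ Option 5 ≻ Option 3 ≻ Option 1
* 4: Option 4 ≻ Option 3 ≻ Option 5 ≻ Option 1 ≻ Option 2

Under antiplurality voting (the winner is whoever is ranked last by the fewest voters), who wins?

Option 2

Last-place votes: Option 1 10, Option 2 4, Option 3 6, Option 4 9, Option 5 11.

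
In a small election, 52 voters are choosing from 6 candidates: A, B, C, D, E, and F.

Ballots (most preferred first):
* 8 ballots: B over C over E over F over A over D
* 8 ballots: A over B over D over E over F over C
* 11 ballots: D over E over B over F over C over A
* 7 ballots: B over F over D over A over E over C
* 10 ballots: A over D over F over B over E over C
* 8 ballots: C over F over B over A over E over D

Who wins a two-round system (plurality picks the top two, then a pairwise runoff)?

Round 1 first-place votes: A 18, B 15, C 8, D 11, E 0, F 0. A and B advance.
Runoff: A is ranked above B on 18 ballots, B above A on 34.

B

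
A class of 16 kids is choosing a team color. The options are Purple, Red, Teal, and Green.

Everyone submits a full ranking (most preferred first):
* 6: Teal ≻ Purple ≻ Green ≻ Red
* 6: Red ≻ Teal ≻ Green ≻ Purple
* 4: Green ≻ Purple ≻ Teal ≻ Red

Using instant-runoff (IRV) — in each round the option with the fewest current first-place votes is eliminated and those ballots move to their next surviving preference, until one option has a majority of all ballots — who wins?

Teal

Round 1: Purple 0, Red 6, Teal 6, Green 4. Purple eliminated.
Round 2: Red 6, Teal 6, Green 4. Green eliminated.
Round 3: Red 6, Teal 10. Teal has a majority (≥9).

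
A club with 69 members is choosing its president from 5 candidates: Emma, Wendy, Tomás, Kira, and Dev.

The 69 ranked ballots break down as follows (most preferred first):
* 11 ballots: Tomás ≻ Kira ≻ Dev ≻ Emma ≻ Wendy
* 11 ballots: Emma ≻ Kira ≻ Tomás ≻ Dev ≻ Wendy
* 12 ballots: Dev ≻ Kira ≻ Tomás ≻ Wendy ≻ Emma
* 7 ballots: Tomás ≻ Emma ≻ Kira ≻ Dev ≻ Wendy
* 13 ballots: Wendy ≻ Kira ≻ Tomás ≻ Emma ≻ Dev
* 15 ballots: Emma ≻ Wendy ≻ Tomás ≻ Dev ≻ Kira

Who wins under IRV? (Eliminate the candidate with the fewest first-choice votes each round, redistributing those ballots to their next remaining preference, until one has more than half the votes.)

Round 1: Emma 26, Wendy 13, Tomás 18, Kira 0, Dev 12. Kira eliminated.
Round 2: Emma 26, Wendy 13, Tomás 18, Dev 12. Dev eliminated.
Round 3: Emma 26, Wendy 13, Tomás 30. Wendy eliminated.
Round 4: Emma 26, Tomás 43. Tomás has a majority (≥35).

Tomás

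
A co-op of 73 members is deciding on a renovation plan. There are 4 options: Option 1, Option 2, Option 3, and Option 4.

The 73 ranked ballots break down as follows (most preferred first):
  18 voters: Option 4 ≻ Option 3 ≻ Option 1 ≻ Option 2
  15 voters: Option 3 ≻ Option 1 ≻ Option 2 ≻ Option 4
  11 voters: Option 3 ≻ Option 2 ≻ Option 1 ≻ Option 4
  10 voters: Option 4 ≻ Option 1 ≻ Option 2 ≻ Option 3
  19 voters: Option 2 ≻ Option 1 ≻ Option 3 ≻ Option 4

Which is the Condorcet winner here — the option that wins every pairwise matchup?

Option 3

Option 3 vs Option 1: 44–29
Option 3 vs Option 2: 44–29
Option 3 vs Option 4: 45–28
Option 3 beats every other option.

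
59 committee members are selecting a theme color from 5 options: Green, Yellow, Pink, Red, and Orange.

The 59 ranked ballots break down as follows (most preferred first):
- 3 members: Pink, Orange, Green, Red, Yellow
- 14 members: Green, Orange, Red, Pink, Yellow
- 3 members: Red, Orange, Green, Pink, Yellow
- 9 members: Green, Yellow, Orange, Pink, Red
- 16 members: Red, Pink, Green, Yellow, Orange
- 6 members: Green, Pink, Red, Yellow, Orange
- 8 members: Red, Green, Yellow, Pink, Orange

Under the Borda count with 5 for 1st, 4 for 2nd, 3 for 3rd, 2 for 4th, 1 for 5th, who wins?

Green: 3×3 + 14×5 + 3×3 + 9×5 + 16×3 + 6×5 + 8×4 = 243
Yellow: 3×1 + 14×1 + 3×1 + 9×4 + 16×2 + 6×2 + 8×3 = 124
Pink: 3×5 + 14×2 + 3×2 + 9×2 + 16×4 + 6×4 + 8×2 = 171
Red: 3×2 + 14×3 + 3×5 + 9×1 + 16×5 + 6×3 + 8×5 = 210
Orange: 3×4 + 14×4 + 3×4 + 9×3 + 16×1 + 6×1 + 8×1 = 137

Green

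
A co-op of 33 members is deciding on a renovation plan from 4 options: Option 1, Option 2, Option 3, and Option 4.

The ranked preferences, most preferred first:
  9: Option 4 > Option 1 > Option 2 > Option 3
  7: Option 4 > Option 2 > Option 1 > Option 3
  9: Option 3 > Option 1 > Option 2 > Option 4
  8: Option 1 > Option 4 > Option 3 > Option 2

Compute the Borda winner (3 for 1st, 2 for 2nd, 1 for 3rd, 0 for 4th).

Option 1

Option 1: 9×2 + 7×1 + 9×2 + 8×3 = 67
Option 2: 9×1 + 7×2 + 9×1 + 8×0 = 32
Option 3: 9×0 + 7×0 + 9×3 + 8×1 = 35
Option 4: 9×3 + 7×3 + 9×0 + 8×2 = 64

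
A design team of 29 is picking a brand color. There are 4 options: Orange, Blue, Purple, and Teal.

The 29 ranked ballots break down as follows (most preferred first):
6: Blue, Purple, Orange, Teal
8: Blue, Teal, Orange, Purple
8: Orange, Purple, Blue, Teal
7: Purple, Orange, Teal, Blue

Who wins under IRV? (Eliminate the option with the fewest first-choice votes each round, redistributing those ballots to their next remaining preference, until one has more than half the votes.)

Orange

Round 1: Orange 8, Blue 14, Purple 7, Teal 0. Teal eliminated.
Round 2: Orange 8, Blue 14, Purple 7. Purple eliminated.
Round 3: Orange 15, Blue 14. Orange has a majority (≥15).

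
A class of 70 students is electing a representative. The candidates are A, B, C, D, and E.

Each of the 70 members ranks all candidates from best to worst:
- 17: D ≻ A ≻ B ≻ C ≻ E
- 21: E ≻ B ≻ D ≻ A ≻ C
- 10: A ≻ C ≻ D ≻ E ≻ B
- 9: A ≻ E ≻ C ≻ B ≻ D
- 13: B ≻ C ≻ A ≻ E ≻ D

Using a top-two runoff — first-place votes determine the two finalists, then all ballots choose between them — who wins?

Round 1 first-place votes: A 19, B 13, C 0, D 17, E 21. E and A advance.
Runoff: E is ranked above A on 21 ballots, A above E on 49.

A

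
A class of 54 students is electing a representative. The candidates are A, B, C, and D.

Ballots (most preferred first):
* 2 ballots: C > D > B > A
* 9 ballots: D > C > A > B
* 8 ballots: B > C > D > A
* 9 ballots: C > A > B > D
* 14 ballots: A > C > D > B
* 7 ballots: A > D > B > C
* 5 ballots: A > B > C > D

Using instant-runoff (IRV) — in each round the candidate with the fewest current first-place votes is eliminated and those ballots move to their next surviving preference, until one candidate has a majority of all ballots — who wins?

Round 1: A 26, B 8, C 11, D 9. B eliminated.
Round 2: A 26, C 19, D 9. D eliminated.
Round 3: A 26, C 28. C has a majority (≥28).

C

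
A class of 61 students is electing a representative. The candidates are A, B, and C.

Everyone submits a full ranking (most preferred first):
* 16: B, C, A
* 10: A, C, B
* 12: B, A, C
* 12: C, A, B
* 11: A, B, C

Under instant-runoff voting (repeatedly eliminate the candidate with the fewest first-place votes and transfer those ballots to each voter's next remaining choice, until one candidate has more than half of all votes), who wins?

A

Round 1: A 21, B 28, C 12. C eliminated.
Round 2: A 33, B 28. A has a majority (≥31).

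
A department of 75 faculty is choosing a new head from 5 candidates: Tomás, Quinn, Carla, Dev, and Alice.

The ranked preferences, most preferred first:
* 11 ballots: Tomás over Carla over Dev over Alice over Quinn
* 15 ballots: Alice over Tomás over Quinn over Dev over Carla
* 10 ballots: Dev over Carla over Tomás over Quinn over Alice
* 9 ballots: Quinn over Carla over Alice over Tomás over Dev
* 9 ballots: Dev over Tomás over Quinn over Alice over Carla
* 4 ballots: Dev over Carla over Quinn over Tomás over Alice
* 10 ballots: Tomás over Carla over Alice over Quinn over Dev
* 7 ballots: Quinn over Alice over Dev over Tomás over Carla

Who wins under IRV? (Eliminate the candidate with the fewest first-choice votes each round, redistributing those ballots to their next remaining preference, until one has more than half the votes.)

Tomás

Round 1: Tomás 21, Quinn 16, Carla 0, Dev 23, Alice 15. Carla eliminated.
Round 2: Tomás 21, Quinn 16, Dev 23, Alice 15. Alice eliminated.
Round 3: Tomás 36, Quinn 16, Dev 23. Quinn eliminated.
Round 4: Tomás 45, Dev 30. Tomás has a majority (≥38).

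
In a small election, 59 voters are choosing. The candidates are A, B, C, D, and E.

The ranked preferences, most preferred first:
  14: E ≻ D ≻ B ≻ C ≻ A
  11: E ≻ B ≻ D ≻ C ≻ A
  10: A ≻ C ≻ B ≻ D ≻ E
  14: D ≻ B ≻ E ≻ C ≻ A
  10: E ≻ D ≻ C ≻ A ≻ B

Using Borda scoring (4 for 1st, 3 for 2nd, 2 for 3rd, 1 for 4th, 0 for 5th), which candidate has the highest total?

A: 14×0 + 11×0 + 10×4 + 14×0 + 10×1 = 50
B: 14×2 + 11×3 + 10×2 + 14×3 + 10×0 = 123
C: 14×1 + 11×1 + 10×3 + 14×1 + 10×2 = 89
D: 14×3 + 11×2 + 10×1 + 14×4 + 10×3 = 160
E: 14×4 + 11×4 + 10×0 + 14×2 + 10×4 = 168

E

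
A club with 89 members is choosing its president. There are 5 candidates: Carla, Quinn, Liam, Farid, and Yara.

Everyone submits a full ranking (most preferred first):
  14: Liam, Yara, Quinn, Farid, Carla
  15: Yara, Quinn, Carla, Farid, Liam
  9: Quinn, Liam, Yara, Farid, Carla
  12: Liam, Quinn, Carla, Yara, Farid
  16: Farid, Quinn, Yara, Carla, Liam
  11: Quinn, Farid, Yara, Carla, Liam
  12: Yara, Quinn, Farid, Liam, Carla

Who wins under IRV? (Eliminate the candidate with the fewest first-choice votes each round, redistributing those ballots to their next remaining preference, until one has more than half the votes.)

Quinn

Round 1: Carla 0, Quinn 20, Liam 26, Farid 16, Yara 27. Carla eliminated.
Round 2: Quinn 20, Liam 26, Farid 16, Yara 27. Farid eliminated.
Round 3: Quinn 36, Liam 26, Yara 27. Liam eliminated.
Round 4: Quinn 48, Yara 41. Quinn has a majority (≥45).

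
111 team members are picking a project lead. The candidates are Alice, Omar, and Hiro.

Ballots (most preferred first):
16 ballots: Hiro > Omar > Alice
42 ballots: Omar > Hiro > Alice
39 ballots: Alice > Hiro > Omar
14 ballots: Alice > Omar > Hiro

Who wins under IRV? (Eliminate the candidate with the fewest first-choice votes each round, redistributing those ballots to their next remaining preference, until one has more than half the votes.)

Round 1: Alice 53, Omar 42, Hiro 16. Hiro eliminated.
Round 2: Alice 53, Omar 58. Omar has a majority (≥56).

Omar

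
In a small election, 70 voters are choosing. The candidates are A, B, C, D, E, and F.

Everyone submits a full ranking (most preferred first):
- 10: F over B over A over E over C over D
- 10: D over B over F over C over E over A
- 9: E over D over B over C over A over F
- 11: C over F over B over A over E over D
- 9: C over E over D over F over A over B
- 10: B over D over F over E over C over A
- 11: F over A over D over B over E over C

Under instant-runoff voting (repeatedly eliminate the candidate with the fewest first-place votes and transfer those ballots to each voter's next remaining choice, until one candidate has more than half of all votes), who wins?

Round 1: A 0, B 10, C 20, D 10, E 9, F 21. A eliminated.
Round 2: B 10, C 20, D 10, E 9, F 21. E eliminated.
Round 3: B 10, C 20, D 19, F 21. B eliminated.
Round 4: C 20, D 29, F 21. C eliminated.
Round 5: D 38, F 32. D has a majority (≥36).

D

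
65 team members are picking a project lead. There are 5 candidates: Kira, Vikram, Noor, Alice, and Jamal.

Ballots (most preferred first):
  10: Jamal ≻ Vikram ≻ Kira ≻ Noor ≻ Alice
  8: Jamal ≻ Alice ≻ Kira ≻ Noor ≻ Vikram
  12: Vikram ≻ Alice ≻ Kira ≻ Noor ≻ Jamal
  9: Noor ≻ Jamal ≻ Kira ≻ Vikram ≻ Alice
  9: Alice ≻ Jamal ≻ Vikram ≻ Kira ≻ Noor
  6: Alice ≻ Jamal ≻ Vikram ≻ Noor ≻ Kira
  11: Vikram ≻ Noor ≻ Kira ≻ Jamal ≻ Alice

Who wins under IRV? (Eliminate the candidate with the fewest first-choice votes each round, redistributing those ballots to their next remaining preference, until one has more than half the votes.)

Jamal

Round 1: Kira 0, Vikram 23, Noor 9, Alice 15, Jamal 18. Kira eliminated.
Round 2: Vikram 23, Noor 9, Alice 15, Jamal 18. Noor eliminated.
Round 3: Vikram 23, Alice 15, Jamal 27. Alice eliminated.
Round 4: Vikram 23, Jamal 42. Jamal has a majority (≥33).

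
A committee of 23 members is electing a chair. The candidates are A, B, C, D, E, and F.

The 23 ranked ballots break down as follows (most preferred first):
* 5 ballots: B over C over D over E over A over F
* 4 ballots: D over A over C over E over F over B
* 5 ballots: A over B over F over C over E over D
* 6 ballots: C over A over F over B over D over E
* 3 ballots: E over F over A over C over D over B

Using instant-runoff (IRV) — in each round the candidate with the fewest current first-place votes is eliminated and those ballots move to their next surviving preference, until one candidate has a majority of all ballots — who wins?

Round 1: A 5, B 5, C 6, D 4, E 3, F 0. F eliminated.
Round 2: A 5, B 5, C 6, D 4, E 3. E eliminated.
Round 3: A 8, B 5, C 6, D 4. D eliminated.
Round 4: A 12, B 5, C 6. A has a majority (≥12).

A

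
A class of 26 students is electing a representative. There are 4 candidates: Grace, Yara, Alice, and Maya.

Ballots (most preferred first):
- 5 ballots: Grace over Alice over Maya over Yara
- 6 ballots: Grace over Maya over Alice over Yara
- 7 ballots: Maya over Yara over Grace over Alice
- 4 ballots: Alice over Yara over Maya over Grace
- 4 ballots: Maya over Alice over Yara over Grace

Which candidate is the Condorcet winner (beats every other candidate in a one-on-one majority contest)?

Maya

Maya vs Grace: 15–11
Maya vs Yara: 22–4
Maya vs Alice: 17–9
Maya beats every other candidate.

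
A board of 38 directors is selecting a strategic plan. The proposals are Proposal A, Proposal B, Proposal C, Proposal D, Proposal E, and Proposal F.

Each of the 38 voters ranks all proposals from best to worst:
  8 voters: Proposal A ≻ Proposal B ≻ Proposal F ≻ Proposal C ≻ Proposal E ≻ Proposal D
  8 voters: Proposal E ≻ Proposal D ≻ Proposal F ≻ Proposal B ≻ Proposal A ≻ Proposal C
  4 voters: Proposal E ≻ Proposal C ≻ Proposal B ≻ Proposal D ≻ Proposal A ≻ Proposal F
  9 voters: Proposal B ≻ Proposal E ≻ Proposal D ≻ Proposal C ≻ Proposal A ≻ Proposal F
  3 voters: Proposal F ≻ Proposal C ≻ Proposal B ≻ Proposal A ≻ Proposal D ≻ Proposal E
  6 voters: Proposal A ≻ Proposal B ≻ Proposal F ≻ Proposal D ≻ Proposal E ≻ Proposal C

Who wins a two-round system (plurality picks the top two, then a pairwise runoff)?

Round 1 first-place votes: Proposal A 14, Proposal B 9, Proposal C 0, Proposal D 0, Proposal E 12, Proposal F 3. Proposal A and Proposal E advance.
Runoff: Proposal A is ranked above Proposal E on 17 ballots, Proposal E above Proposal A on 21.

Proposal E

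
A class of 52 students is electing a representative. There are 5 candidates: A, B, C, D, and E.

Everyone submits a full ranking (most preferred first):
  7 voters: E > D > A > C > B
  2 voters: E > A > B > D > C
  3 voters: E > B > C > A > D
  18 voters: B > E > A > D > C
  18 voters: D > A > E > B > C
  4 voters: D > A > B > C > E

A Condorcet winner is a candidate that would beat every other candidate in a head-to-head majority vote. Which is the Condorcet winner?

E vs A: 30–22
E vs B: 30–22
E vs C: 48–4
E vs D: 30–22
E beats every other candidate.

E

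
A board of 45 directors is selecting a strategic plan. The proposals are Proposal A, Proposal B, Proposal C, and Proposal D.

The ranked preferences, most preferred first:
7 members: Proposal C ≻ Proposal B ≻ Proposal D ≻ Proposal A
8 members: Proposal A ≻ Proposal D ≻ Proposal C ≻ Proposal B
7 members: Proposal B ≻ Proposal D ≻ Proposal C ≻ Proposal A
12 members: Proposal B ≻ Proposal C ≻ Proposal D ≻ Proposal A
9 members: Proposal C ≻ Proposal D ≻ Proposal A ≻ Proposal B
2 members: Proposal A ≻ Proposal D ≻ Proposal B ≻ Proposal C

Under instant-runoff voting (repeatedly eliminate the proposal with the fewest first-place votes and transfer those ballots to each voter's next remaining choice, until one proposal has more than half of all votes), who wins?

Proposal C

Round 1: Proposal A 10, Proposal B 19, Proposal C 16, Proposal D 0. Proposal D eliminated.
Round 2: Proposal A 10, Proposal B 19, Proposal C 16. Proposal A eliminated.
Round 3: Proposal B 21, Proposal C 24. Proposal C has a majority (≥23).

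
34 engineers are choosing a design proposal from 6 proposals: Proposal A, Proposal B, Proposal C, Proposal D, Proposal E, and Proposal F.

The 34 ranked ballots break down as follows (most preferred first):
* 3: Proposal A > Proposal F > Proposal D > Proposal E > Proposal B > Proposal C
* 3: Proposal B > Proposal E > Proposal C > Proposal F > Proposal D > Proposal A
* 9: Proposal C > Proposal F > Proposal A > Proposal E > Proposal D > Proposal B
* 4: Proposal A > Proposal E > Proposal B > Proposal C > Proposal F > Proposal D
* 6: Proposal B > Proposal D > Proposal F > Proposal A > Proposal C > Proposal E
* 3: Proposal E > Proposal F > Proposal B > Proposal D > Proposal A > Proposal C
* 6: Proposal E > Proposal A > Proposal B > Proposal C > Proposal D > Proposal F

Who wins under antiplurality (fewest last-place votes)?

Last-place votes: Proposal A 3, Proposal B 9, Proposal C 6, Proposal D 4, Proposal E 6, Proposal F 6.

Proposal A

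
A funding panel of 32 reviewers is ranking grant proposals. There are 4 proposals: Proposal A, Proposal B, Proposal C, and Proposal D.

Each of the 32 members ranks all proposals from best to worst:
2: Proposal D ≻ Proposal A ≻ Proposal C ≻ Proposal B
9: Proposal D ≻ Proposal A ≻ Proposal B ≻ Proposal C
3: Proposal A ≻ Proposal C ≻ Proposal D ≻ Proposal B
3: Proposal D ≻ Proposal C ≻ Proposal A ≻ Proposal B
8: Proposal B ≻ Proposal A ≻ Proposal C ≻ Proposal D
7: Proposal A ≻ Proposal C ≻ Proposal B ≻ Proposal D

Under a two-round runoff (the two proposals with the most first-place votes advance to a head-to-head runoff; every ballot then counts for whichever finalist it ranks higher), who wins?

Round 1 first-place votes: Proposal A 10, Proposal B 8, Proposal C 0, Proposal D 14. Proposal D and Proposal A advance.
Runoff: Proposal D is ranked above Proposal A on 14 ballots, Proposal A above Proposal D on 18.

Proposal A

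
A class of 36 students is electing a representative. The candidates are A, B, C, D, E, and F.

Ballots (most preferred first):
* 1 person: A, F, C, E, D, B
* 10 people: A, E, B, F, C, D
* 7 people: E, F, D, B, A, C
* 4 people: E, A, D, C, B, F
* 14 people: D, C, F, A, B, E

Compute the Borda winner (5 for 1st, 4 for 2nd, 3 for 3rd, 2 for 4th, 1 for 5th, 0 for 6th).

A: 1×5 + 10×5 + 7×1 + 4×4 + 14×2 = 106
B: 1×0 + 10×3 + 7×2 + 4×1 + 14×1 = 62
C: 1×3 + 10×1 + 7×0 + 4×2 + 14×4 = 77
D: 1×1 + 10×0 + 7×3 + 4×3 + 14×5 = 104
E: 1×2 + 10×4 + 7×5 + 4×5 + 14×0 = 97
F: 1×4 + 10×2 + 7×4 + 4×0 + 14×3 = 94

A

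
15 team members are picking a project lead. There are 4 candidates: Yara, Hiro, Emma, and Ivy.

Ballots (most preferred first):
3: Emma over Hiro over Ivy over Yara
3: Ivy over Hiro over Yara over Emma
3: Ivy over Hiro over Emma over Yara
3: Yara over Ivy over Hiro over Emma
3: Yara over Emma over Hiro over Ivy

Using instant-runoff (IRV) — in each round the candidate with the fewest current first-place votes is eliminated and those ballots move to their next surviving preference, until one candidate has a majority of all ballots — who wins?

Round 1: Yara 6, Hiro 0, Emma 3, Ivy 6. Hiro eliminated.
Round 2: Yara 6, Emma 3, Ivy 6. Emma eliminated.
Round 3: Yara 6, Ivy 9. Ivy has a majority (≥8).

Ivy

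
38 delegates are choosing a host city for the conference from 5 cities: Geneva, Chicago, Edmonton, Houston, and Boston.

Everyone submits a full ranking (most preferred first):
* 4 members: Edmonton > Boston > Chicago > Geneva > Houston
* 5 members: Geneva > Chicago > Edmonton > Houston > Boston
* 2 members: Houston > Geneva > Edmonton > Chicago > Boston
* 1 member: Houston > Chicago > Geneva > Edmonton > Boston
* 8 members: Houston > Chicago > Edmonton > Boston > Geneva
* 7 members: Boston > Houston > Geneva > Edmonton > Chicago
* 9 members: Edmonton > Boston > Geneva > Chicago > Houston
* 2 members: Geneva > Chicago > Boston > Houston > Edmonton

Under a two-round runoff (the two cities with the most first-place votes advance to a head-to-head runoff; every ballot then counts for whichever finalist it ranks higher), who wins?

Round 1 first-place votes: Geneva 7, Chicago 0, Edmonton 13, Houston 11, Boston 7. Edmonton and Houston advance.
Runoff: Edmonton is ranked above Houston on 18 ballots, Houston above Edmonton on 20.

Houston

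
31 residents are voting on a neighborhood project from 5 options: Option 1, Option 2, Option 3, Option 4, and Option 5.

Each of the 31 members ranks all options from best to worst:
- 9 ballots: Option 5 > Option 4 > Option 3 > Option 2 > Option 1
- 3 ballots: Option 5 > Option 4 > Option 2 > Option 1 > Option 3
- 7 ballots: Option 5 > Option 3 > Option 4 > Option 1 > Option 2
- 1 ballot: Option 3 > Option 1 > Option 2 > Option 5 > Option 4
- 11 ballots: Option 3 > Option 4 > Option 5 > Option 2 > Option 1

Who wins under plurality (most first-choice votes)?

First-place votes: Option 1 0, Option 2 0, Option 3 12, Option 4 0, Option 5 19.

Option 5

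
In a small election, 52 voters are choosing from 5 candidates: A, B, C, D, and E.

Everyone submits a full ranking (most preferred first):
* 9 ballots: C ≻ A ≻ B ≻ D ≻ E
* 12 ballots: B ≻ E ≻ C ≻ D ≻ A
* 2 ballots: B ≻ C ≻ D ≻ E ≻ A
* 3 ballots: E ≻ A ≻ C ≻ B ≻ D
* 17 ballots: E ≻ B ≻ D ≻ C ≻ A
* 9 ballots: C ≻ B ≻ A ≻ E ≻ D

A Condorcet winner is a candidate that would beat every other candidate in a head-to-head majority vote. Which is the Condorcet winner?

B

B vs A: 40–12
B vs C: 31–21
B vs D: 52–0
B vs E: 32–20
B beats every other candidate.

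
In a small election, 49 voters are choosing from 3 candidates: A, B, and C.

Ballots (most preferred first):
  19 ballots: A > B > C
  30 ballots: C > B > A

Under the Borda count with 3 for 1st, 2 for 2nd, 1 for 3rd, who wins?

C

A: 19×3 + 30×1 = 87
B: 19×2 + 30×2 = 98
C: 19×1 + 30×3 = 109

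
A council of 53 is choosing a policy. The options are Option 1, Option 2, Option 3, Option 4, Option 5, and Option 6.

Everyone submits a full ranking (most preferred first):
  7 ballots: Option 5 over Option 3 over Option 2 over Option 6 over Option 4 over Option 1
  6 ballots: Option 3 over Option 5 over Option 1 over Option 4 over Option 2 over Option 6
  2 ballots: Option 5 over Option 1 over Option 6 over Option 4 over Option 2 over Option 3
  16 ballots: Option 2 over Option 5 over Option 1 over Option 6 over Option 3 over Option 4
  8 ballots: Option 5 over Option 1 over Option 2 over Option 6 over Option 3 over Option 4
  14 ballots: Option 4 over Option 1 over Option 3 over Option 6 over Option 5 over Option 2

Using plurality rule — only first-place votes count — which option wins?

First-place votes: Option 1 0, Option 2 16, Option 3 6, Option 4 14, Option 5 17, Option 6 0.

Option 5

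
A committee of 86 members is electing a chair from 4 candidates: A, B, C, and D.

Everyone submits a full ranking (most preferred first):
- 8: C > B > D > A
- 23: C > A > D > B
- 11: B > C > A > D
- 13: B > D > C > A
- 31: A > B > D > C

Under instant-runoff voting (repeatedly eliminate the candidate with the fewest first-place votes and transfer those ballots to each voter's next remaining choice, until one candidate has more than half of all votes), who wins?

Round 1: A 31, B 24, C 31, D 0. D eliminated.
Round 2: A 31, B 24, C 31. B eliminated.
Round 3: A 31, C 55. C has a majority (≥44).

C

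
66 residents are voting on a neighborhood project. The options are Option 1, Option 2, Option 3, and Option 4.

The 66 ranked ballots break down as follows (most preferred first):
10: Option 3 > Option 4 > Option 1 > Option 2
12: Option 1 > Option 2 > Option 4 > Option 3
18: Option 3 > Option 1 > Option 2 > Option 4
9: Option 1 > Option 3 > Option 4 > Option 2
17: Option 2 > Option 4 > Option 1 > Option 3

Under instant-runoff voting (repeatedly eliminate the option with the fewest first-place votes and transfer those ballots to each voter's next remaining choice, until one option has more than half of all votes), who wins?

Option 1

Round 1: Option 1 21, Option 2 17, Option 3 28, Option 4 0. Option 4 eliminated.
Round 2: Option 1 21, Option 2 17, Option 3 28. Option 2 eliminated.
Round 3: Option 1 38, Option 3 28. Option 1 has a majority (≥34).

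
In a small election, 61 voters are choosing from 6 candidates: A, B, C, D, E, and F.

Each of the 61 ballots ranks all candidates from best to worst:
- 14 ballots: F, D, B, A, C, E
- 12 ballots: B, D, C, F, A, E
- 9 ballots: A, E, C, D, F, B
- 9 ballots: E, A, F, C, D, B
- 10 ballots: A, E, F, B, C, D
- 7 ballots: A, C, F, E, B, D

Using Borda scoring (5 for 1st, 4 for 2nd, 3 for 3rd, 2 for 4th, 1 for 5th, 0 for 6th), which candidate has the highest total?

A: 14×2 + 12×1 + 9×5 + 9×4 + 10×5 + 7×5 = 206
B: 14×3 + 12×5 + 9×0 + 9×0 + 10×2 + 7×1 = 129
C: 14×1 + 12×3 + 9×3 + 9×2 + 10×1 + 7×4 = 133
D: 14×4 + 12×4 + 9×2 + 9×1 + 10×0 + 7×0 = 131
E: 14×0 + 12×0 + 9×4 + 9×5 + 10×4 + 7×2 = 135
F: 14×5 + 12×2 + 9×1 + 9×3 + 10×3 + 7×3 = 181

A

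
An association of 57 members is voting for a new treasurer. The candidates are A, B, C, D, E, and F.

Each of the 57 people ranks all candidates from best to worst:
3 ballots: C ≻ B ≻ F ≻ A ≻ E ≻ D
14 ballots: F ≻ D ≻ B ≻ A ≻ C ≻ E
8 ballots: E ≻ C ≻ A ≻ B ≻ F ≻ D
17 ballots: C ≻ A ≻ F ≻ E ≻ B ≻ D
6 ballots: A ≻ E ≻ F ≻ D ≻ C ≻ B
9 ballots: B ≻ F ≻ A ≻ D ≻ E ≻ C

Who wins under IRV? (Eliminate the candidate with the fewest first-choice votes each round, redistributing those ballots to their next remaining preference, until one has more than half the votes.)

Round 1: A 6, B 9, C 20, D 0, E 8, F 14. D eliminated.
Round 2: A 6, B 9, C 20, E 8, F 14. A eliminated.
Round 3: B 9, C 20, E 14, F 14. B eliminated.
Round 4: C 20, E 14, F 23. E eliminated.
Round 5: C 28, F 29. F has a majority (≥29).

F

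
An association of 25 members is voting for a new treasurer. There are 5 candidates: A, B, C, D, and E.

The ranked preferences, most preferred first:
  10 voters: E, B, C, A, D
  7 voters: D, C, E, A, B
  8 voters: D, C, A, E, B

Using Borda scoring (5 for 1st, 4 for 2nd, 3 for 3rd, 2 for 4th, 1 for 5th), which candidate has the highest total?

C

A: 10×2 + 7×2 + 8×3 = 58
B: 10×4 + 7×1 + 8×1 = 55
C: 10×3 + 7×4 + 8×4 = 90
D: 10×1 + 7×5 + 8×5 = 85
E: 10×5 + 7×3 + 8×2 = 87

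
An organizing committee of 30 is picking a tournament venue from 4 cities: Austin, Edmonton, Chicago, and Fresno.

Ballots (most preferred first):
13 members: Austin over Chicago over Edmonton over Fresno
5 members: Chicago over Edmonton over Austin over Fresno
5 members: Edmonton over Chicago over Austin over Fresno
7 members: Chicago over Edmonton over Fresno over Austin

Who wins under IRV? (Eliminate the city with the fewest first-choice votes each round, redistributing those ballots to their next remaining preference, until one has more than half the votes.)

Round 1: Austin 13, Edmonton 5, Chicago 12, Fresno 0. Fresno eliminated.
Round 2: Austin 13, Edmonton 5, Chicago 12. Edmonton eliminated.
Round 3: Austin 13, Chicago 17. Chicago has a majority (≥16).

Chicago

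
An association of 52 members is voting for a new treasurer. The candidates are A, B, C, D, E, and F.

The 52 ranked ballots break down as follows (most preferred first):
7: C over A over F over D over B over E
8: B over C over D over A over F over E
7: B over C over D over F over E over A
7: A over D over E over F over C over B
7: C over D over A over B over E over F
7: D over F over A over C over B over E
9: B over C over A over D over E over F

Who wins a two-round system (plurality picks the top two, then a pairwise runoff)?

C

Round 1 first-place votes: A 7, B 24, C 14, D 7, E 0, F 0. B and C advance.
Runoff: B is ranked above C on 24 ballots, C above B on 28.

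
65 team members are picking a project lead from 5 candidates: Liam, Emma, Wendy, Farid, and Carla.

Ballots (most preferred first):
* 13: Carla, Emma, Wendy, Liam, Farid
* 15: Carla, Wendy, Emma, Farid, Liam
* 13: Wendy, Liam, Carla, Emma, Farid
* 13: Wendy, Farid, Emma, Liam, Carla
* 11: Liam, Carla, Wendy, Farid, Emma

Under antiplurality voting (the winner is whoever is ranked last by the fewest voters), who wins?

Last-place votes: Liam 15, Emma 11, Wendy 0, Farid 26, Carla 13.

Wendy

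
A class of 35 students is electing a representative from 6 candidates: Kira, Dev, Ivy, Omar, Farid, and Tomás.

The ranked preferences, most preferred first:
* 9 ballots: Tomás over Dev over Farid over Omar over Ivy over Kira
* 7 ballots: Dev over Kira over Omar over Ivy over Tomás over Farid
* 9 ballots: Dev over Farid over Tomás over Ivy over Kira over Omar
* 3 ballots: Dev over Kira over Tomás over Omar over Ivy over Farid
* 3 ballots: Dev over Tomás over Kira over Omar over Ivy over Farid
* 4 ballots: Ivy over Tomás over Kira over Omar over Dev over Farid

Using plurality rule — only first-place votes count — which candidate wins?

First-place votes: Kira 0, Dev 22, Ivy 4, Omar 0, Farid 0, Tomás 9.

Dev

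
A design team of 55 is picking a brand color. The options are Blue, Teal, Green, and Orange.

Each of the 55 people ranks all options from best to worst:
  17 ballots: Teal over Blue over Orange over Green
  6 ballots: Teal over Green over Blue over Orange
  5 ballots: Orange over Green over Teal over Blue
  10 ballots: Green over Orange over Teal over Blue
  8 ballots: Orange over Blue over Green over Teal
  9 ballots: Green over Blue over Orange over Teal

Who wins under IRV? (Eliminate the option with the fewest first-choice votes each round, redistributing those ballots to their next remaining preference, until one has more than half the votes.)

Green

Round 1: Blue 0, Teal 23, Green 19, Orange 13. Blue eliminated.
Round 2: Teal 23, Green 19, Orange 13. Orange eliminated.
Round 3: Teal 23, Green 32. Green has a majority (≥28).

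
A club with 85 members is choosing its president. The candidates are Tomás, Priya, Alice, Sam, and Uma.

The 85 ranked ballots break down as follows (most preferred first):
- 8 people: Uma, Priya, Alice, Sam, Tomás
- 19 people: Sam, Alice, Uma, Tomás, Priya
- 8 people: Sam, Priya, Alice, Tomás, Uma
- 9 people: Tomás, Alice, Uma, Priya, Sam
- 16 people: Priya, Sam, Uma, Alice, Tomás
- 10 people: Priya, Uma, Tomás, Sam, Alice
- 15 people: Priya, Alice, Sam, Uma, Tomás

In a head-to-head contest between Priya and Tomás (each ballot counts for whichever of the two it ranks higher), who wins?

Priya

Priya is ranked above Tomás on 57 ballots; Tomás above Priya on 28.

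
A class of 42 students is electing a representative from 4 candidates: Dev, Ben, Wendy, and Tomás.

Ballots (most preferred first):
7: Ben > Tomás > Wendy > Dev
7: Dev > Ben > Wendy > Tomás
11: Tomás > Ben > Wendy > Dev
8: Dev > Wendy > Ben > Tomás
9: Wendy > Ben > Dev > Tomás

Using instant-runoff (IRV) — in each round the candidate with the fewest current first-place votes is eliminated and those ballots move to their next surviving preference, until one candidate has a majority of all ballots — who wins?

Round 1: Dev 15, Ben 7, Wendy 9, Tomás 11. Ben eliminated.
Round 2: Dev 15, Wendy 9, Tomás 18. Wendy eliminated.
Round 3: Dev 24, Tomás 18. Dev has a majority (≥22).

Dev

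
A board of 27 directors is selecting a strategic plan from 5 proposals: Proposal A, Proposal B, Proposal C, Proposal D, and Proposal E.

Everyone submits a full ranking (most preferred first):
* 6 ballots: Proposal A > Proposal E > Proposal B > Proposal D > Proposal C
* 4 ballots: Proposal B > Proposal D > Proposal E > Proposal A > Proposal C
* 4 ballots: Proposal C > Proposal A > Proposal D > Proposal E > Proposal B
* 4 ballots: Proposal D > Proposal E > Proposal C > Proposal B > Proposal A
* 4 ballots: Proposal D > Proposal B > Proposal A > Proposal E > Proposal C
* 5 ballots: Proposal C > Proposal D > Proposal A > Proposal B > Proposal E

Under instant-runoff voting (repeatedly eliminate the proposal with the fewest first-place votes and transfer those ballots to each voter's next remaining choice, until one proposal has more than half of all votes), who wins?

Proposal D

Round 1: Proposal A 6, Proposal B 4, Proposal C 9, Proposal D 8, Proposal E 0. Proposal E eliminated.
Round 2: Proposal A 6, Proposal B 4, Proposal C 9, Proposal D 8. Proposal B eliminated.
Round 3: Proposal A 6, Proposal C 9, Proposal D 12. Proposal A eliminated.
Round 4: Proposal C 9, Proposal D 18. Proposal D has a majority (≥14).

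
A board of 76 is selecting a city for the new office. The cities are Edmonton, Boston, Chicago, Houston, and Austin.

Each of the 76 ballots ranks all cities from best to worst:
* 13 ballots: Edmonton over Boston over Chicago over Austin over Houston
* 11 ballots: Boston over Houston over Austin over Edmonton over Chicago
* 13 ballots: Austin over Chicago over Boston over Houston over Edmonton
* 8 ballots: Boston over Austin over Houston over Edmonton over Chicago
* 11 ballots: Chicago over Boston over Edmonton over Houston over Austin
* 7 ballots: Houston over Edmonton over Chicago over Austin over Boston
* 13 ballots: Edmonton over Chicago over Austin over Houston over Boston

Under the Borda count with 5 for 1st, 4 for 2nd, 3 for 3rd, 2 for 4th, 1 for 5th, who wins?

Boston

Edmonton: 13×5 + 11×2 + 13×1 + 8×2 + 11×3 + 7×4 + 13×5 = 242
Boston: 13×4 + 11×5 + 13×3 + 8×5 + 11×4 + 7×1 + 13×1 = 250
Chicago: 13×3 + 11×1 + 13×4 + 8×1 + 11×5 + 7×3 + 13×4 = 238
Houston: 13×1 + 11×4 + 13×2 + 8×3 + 11×2 + 7×5 + 13×2 = 190
Austin: 13×2 + 11×3 + 13×5 + 8×4 + 11×1 + 7×2 + 13×3 = 220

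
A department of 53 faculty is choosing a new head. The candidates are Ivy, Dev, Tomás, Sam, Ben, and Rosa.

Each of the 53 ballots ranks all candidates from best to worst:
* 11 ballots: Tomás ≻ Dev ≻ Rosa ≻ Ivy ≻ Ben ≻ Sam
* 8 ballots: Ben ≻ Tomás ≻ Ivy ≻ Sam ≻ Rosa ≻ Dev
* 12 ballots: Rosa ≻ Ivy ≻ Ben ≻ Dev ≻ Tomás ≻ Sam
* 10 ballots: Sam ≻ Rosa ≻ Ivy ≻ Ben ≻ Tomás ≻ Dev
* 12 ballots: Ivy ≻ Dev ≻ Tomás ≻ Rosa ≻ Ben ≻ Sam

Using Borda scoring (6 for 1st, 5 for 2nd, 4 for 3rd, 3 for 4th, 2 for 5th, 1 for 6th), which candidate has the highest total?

Ivy: 11×3 + 8×4 + 12×5 + 10×4 + 12×6 = 237
Dev: 11×5 + 8×1 + 12×3 + 10×1 + 12×5 = 169
Tomás: 11×6 + 8×5 + 12×2 + 10×2 + 12×4 = 198
Sam: 11×1 + 8×3 + 12×1 + 10×6 + 12×1 = 119
Ben: 11×2 + 8×6 + 12×4 + 10×3 + 12×2 = 172
Rosa: 11×4 + 8×2 + 12×6 + 10×5 + 12×3 = 218

Ivy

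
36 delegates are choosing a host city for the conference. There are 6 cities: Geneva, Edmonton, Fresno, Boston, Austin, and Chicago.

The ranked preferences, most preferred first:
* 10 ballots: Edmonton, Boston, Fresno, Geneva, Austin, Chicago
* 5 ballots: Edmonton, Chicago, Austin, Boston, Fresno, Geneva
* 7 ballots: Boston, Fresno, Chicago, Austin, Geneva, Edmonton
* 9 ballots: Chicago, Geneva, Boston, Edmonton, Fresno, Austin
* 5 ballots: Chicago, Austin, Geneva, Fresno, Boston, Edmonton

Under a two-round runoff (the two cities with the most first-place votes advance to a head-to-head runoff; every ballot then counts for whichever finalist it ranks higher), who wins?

Round 1 first-place votes: Geneva 0, Edmonton 15, Fresno 0, Boston 7, Austin 0, Chicago 14. Edmonton and Chicago advance.
Runoff: Edmonton is ranked above Chicago on 15 ballots, Chicago above Edmonton on 21.

Chicago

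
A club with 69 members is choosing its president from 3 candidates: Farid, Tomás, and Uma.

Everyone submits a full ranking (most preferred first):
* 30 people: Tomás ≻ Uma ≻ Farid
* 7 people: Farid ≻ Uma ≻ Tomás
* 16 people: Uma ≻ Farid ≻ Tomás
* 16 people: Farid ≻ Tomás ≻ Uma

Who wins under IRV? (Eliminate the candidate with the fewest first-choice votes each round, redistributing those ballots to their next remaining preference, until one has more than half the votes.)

Round 1: Farid 23, Tomás 30, Uma 16. Uma eliminated.
Round 2: Farid 39, Tomás 30. Farid has a majority (≥35).

Farid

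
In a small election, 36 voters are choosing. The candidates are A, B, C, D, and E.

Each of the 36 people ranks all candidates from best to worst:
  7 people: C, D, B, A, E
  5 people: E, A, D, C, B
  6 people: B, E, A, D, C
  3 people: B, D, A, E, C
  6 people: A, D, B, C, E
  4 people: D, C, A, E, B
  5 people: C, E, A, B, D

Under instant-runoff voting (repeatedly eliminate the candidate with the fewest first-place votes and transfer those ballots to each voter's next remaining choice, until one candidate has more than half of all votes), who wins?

Round 1: A 6, B 9, C 12, D 4, E 5. D eliminated.
Round 2: A 6, B 9, C 16, E 5. E eliminated.
Round 3: A 11, B 9, C 16. B eliminated.
Round 4: A 20, C 16. A has a majority (≥19).

A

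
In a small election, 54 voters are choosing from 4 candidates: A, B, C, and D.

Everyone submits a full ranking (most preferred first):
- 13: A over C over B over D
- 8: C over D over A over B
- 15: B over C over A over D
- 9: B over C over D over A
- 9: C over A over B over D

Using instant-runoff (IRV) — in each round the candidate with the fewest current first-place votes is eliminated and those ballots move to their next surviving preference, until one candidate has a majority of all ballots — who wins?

Round 1: A 13, B 24, C 17, D 0. D eliminated.
Round 2: A 13, B 24, C 17. A eliminated.
Round 3: B 24, C 30. C has a majority (≥28).

C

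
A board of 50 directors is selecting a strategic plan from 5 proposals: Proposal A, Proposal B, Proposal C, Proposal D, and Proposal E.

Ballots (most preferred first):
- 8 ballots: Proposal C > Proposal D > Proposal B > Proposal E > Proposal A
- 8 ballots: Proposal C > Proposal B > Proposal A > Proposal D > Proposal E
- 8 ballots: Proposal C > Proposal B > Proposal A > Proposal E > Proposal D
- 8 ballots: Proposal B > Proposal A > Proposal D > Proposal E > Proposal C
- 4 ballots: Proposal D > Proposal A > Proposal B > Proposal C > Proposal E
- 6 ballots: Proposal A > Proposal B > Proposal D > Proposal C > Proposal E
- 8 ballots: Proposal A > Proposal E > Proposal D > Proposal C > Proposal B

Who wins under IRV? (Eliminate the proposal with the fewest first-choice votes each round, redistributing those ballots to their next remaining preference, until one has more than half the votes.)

Proposal A

Round 1: Proposal A 14, Proposal B 8, Proposal C 24, Proposal D 4, Proposal E 0. Proposal E eliminated.
Round 2: Proposal A 14, Proposal B 8, Proposal C 24, Proposal D 4. Proposal D eliminated.
Round 3: Proposal A 18, Proposal B 8, Proposal C 24. Proposal B eliminated.
Round 4: Proposal A 26, Proposal C 24. Proposal A has a majority (≥26).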